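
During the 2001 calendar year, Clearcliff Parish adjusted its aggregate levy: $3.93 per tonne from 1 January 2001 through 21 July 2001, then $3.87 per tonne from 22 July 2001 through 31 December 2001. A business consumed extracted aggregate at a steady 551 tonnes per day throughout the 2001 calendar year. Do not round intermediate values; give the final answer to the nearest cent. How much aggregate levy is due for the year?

$784993.17

1 January – 21 July 2001: 202 days × 551 tonnes/day = 111,302 tonnes at $3.93/tonne → $437416.86
22 July – 31 December 2001: 163 days × 551 tonnes/day = 89,813 tonnes at $3.87/tonne → $347576.31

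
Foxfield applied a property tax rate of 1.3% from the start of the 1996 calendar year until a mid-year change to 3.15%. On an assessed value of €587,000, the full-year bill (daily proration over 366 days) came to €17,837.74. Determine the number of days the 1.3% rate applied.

22 days

Let d = days at the first rate; then 366 − d days at the second rate.
€587,000 × [1.3%·d + 3.15%·(366−d)] / 366 = €17,837.74
Solving gives d = 22, so the new rate took effect on 23 Jan 1996.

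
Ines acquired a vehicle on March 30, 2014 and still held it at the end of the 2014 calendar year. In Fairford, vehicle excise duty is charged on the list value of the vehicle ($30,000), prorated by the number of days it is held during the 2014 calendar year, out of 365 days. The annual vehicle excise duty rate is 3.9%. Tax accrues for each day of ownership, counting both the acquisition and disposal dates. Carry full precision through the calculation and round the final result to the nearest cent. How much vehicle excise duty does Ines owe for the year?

$887.92

Days held (March 30 – December 31, 2014): 277 out of 365
Tax = $30,000 × 3.9% × 277/365 = $887.9178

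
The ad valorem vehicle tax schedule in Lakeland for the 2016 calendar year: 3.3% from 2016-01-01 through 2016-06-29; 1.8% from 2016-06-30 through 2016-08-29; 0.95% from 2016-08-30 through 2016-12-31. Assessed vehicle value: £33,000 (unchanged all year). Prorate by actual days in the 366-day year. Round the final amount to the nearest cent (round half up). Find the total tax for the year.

£743.76

2016-01-01 to 2016-06-29: 181 days at 3.3% → £33,000 × 3.3% × 181/366 = £538.5492
2016-06-30 to 2016-08-29: 61 days at 1.8% → £33,000 × 1.8% × 61/366 = £99.0000
2016-08-30 to 2016-12-31: 124 days at 0.95% → £33,000 × 0.95% × 124/366 = £106.2131
Total = £743.7623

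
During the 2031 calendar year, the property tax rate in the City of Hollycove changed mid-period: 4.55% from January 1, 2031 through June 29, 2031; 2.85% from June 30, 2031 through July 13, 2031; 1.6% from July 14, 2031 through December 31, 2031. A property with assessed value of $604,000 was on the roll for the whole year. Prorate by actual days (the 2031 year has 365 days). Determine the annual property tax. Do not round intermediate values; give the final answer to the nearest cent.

January 1 – June 29, 2031: 180 days at 4.55% → $604,000 × 4.55% × 180/365 = $13,552.7671
June 30 – July 13, 2031: 14 days at 2.85% → $604,000 × 2.85% × 14/365 = $660.2630
July 14 – December 31, 2031: 171 days at 1.6% → $604,000 × 1.6% × 171/365 = $4,527.5178
Total = $18,740.5479

$18,740.55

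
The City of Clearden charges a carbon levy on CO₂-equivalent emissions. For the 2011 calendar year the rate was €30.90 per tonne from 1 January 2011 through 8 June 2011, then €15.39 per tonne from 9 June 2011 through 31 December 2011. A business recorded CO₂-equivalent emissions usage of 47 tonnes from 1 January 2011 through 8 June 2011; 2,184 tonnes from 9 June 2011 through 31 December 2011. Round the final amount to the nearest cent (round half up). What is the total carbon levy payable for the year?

1 January – 8 June 2011: 47 tonnes at €30.90/tonne → €1,452.30
9 June – 31 December 2011: 2,184 tonnes at €15.39/tonne → €33,611.76

€35,064.06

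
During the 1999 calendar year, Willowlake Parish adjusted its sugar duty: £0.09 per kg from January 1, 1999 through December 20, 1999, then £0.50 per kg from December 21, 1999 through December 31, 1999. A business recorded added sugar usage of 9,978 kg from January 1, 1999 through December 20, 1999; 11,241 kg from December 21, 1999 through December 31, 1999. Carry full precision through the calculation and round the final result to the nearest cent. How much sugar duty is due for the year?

£6,518.52

January 1 – December 20, 1999: 9,978 kg at £0.09/kg → £898.02
December 21 – December 31, 1999: 11,241 kg at £0.50/kg → £5,620.50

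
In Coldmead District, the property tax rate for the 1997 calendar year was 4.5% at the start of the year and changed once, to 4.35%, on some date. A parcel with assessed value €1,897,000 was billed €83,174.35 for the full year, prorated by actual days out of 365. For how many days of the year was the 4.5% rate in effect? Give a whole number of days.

Let d = days at the first rate; then 365 − d days at the second rate.
€1,897,000 × [4.5%·d + 4.35%·(365−d)] / 365 = €83,174.35
Solving gives d = 84, so the new rate took effect on 26 March 1997.

84 days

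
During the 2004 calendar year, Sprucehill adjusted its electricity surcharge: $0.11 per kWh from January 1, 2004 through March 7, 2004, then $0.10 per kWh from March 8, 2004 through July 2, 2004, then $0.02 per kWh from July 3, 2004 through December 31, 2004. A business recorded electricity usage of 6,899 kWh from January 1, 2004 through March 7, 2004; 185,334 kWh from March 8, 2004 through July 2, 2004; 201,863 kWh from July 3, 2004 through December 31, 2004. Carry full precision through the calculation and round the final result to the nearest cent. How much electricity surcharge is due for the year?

$23,329.55

January 1 – March 7, 2004: 6,899 kWh at $0.11/kWh → $758.89
March 8 – July 2, 2004: 185,334 kWh at $0.10/kWh → $18,533.40
July 3 – December 31, 2004: 201,863 kWh at $0.02/kWh → $4,037.26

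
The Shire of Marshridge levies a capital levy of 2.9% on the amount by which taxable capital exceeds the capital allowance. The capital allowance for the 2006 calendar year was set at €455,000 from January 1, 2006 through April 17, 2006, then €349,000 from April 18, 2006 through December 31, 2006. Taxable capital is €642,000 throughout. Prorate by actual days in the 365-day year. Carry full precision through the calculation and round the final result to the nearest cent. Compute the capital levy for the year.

January 1 – April 17, 2006: 107 days, exemption €455,000 → (€642,000 − €455,000) × 2.9% × 107/365 = €1,589.7562
April 18 – December 31, 2006: 258 days, exemption €349,000 → (€642,000 − €349,000) × 2.9% × 258/365 = €6,006.0986
Total = €7,595.8548

€7,595.85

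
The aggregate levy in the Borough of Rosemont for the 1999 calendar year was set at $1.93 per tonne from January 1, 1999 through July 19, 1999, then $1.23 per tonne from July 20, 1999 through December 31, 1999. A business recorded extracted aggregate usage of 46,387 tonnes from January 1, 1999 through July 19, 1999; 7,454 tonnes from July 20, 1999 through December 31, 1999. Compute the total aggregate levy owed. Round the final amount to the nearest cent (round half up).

$98,695.33

January 1 – July 19, 1999: 46,387 tonnes at $1.93/tonne → $89,526.91
July 20 – December 31, 1999: 7,454 tonnes at $1.23/tonne → $9,168.42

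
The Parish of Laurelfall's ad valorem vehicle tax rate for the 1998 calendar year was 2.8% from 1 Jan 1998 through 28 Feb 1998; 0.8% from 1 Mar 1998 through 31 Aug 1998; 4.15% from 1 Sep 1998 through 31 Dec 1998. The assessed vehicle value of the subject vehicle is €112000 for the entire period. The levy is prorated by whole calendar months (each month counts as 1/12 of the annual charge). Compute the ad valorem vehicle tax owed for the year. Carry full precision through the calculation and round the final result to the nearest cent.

1 Jan – 28 Feb 1998: 2 months at 2.8% → €112000 × 2.8% × 2/12 = €522.6667
1 Mar – 31 Aug 1998: 6 months at 0.8% → €112000 × 0.8% × 6/12 = €448.0000
1 Sep – 31 Dec 1998: 4 months at 4.15% → €112000 × 4.15% × 4/12 = €1549.3333
Total = €2520.0000

€2520.00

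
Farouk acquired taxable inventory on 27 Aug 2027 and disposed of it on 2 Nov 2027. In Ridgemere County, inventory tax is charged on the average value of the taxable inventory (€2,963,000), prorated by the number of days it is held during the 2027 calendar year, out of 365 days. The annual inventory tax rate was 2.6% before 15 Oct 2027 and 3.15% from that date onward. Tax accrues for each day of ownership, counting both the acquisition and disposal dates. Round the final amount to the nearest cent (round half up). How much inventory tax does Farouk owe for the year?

€15,200.60

27 Aug – 14 Oct 2027: 49 days at 2.6% → €2,963,000 × 2.6% × 49/365 = €10,342.0877
15 Oct – 2 Nov 2027: 19 days at 3.15% → €2,963,000 × 3.15% × 19/365 = €4,858.5082
Total = €15,200.5959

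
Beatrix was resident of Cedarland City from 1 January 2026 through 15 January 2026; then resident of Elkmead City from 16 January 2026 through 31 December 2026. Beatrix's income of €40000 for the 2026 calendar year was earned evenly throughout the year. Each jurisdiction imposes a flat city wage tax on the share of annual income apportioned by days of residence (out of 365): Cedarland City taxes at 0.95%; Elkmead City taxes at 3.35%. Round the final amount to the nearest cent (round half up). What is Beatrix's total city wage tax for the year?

€1300.55

Cedarland City, 1 January – 15 January 2026: 15 days → €40000 × 0.95% × 15/365 = €15.6164
Elkmead City, 16 January – 31 December 2026: 350 days → €40000 × 3.35% × 350/365 = €1284.9315
Total = €1300.5479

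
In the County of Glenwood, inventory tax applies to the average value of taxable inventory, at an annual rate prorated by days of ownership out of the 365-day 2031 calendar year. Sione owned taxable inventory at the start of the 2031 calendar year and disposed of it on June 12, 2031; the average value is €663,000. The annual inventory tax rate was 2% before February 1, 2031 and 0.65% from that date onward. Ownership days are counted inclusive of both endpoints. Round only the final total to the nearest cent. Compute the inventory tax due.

January 1 – January 31, 2031: 31 days at 2% → €663,000 × 2% × 31/365 = €1,126.1918
February 1 – June 12, 2031: 132 days at 0.65% → €663,000 × 0.65% × 132/365 = €1,558.5041
Total = €2,684.6959

€2,684.70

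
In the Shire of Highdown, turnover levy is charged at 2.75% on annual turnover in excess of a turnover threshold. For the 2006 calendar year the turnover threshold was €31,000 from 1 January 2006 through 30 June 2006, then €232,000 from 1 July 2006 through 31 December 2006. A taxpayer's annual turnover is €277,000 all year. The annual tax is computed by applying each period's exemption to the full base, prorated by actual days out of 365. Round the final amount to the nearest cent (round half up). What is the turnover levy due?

1 January – 30 June 2006: 181 days, exemption €31,000 → (€277,000 − €31,000) × 2.75% × 181/365 = €3,354.6986
1 July – 31 December 2006: 184 days, exemption €232,000 → (€277,000 − €232,000) × 2.75% × 184/365 = €623.8356
Total = €3,978.5342

€3,978.53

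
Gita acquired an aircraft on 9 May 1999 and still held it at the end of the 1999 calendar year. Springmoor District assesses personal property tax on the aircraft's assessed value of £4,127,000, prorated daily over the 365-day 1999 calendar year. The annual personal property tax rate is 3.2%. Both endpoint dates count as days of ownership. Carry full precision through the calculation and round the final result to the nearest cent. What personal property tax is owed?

£85,751.15

Days held (9 May – 31 Dec 1999): 237 out of 365
Tax = £4,127,000 × 3.2% × 237/365 = £85,751.1452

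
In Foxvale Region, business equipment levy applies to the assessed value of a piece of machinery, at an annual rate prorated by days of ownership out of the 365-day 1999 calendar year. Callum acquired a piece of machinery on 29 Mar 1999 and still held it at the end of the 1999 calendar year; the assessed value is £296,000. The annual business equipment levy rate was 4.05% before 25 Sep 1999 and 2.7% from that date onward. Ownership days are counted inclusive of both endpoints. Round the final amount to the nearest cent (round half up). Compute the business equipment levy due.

29 Mar – 24 Sep 1999: 180 days at 4.05% → £296,000 × 4.05% × 180/365 = £5,911.8904
25 Sep – 31 Dec 1999: 98 days at 2.7% → £296,000 × 2.7% × 98/365 = £2,145.7973
Total = £8,057.6877

£8,057.69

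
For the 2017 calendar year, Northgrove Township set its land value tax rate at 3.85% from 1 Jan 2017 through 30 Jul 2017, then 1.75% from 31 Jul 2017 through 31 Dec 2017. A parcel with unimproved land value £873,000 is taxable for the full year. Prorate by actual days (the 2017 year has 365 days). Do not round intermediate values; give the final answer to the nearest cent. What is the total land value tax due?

1 Jan – 30 Jul 2017: 211 days at 3.85% → £873,000 × 3.85% × 211/365 = £19,429.6315
31 Jul – 31 Dec 2017: 154 days at 1.75% → £873,000 × 1.75% × 154/365 = £6,445.8493
Total = £25,875.4808

£25,875.48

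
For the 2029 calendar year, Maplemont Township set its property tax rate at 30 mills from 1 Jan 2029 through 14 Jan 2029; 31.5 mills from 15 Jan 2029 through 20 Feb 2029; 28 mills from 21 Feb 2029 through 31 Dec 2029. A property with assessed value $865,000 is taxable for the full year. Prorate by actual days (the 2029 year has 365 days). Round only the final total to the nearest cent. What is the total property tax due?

1 Jan – 14 Jan 2029: 14 days at 30 mills → $865,000 × 3% × 14/365 = $995.3425
15 Jan – 20 Feb 2029: 37 days at 31.5 mills → $865,000 × 3.15% × 37/365 = $2,762.0753
21 Feb – 31 Dec 2029: 314 days at 28 mills → $865,000 × 2.8% × 314/365 = $20,835.8356
Total = $24,593.2534

$24,593.25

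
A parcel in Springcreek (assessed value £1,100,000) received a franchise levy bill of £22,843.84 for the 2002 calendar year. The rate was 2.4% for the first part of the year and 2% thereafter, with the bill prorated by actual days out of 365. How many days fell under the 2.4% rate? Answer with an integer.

Let d = days at the first rate; then 365 − d days at the second rate.
£1,100,000 × [2.4%·d + 2%·(365−d)] / 365 = £22,843.84
Solving gives d = 70, so the new rate took effect on 12 Mar 2002.

70 days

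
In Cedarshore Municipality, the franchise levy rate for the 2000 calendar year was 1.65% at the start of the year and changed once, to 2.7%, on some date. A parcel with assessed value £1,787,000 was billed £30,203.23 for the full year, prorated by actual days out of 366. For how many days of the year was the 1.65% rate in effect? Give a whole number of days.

352 days

Let d = days at the first rate; then 366 − d days at the second rate.
£1,787,000 × [1.65%·d + 2.7%·(366−d)] / 366 = £30,203.23
Solving gives d = 352, so the new rate took effect on December 18, 2000.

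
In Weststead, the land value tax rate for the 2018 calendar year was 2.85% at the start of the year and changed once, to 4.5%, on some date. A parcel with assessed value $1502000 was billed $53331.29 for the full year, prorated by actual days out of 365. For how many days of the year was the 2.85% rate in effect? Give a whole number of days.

210 days

Let d = days at the first rate; then 365 − d days at the second rate.
$1502000 × [2.85%·d + 4.5%·(365−d)] / 365 = $53331.29
Solving gives d = 210, so the new rate took effect on 30 Jul 2018.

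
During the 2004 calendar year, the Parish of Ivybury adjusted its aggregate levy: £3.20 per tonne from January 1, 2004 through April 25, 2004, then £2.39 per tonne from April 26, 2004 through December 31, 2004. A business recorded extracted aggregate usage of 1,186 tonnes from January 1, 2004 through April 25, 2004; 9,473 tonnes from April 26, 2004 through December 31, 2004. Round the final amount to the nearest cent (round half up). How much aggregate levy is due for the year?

January 1 – April 25, 2004: 1,186 tonnes at £3.20/tonne → £3,795.20
April 26 – December 31, 2004: 9,473 tonnes at £2.39/tonne → £22,640.47

£26,435.67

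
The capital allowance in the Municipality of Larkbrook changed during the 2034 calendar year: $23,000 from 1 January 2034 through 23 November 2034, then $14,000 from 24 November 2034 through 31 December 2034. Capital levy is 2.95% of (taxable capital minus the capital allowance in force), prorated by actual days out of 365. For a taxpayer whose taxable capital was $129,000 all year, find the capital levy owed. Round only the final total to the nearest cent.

1 January – 23 November 2034: 327 days, exemption $23,000 → ($129,000 − $23,000) × 2.95% × 327/365 = $2,801.4493
24 November – 31 December 2034: 38 days, exemption $14,000 → ($129,000 − $14,000) × 2.95% × 38/365 = $353.1918
Total = $3,154.6411

$3,154.64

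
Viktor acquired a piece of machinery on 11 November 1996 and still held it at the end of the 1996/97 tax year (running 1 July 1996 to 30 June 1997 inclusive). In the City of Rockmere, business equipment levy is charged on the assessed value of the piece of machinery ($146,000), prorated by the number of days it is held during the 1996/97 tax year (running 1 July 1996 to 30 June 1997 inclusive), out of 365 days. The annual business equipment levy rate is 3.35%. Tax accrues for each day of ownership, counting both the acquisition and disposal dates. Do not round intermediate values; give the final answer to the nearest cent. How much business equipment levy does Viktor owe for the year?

Days held (11 November 1996 – 30 June 1997): 232 out of 365
Tax = $146,000 × 3.35% × 232/365 = $3,108.8000

$3,108.80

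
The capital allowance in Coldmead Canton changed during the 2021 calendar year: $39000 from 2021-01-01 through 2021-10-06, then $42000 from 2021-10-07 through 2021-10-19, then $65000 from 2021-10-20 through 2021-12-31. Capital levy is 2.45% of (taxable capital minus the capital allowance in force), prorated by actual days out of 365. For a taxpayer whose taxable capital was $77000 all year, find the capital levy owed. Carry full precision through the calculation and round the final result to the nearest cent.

2021-01-01 to 2021-10-06: 279 days, exemption $39000 → ($77000 − $39000) × 2.45% × 279/365 = $711.6411
2021-10-07 to 2021-10-19: 13 days, exemption $42000 → ($77000 − $42000) × 2.45% × 13/365 = $30.5411
2021-10-20 to 2021-12-31: 73 days, exemption $65000 → ($77000 − $65000) × 2.45% × 73/365 = $58.8000
Total = $800.9822

$800.98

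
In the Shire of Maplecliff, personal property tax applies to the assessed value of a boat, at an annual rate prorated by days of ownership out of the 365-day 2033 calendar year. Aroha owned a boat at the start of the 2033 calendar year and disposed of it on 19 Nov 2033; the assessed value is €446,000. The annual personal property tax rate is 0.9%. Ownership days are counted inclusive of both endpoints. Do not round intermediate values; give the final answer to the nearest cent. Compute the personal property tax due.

€3,552.12

Days held (1 Jan – 19 Nov 2033): 323 out of 365
Tax = €446,000 × 0.9% × 323/365 = €3,552.1151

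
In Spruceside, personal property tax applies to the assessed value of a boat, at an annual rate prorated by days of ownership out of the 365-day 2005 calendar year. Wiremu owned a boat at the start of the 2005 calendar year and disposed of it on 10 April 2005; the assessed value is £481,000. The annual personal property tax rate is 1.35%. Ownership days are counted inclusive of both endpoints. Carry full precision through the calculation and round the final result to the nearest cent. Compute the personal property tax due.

Days held (1 January – 10 April 2005): 100 out of 365
Tax = £481,000 × 1.35% × 100/365 = £1,779.0411

£1,779.04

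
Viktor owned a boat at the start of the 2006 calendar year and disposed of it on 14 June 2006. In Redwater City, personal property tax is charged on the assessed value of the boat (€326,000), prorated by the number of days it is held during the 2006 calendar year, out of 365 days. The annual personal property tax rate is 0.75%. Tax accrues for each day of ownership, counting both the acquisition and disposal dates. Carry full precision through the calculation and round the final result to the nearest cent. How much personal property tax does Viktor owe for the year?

€1,105.27

Days held (1 January – 14 June 2006): 165 out of 365
Tax = €326,000 × 0.75% × 165/365 = €1,105.2740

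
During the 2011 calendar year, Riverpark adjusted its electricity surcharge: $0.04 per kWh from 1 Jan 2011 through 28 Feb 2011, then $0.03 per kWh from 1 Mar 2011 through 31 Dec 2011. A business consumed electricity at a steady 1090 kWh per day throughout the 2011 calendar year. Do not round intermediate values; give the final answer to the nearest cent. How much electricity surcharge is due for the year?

1 Jan – 28 Feb 2011: 59 days × 1090 kWh/day = 64,310 kWh at $0.04/kWh → $2,572.40
1 Mar – 31 Dec 2011: 306 days × 1090 kWh/day = 333,540 kWh at $0.03/kWh → $10,006.20

$12,578.60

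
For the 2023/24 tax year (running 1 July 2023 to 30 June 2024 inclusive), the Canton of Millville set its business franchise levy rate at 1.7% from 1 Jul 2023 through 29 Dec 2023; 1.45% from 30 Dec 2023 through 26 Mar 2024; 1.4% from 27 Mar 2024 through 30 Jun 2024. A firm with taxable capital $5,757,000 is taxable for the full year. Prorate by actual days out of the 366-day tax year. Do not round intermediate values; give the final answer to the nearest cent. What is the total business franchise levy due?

$89,878.41

1 Jul – 29 Dec 2023: 182 days at 1.7% → $5,757,000 × 1.7% × 182/366 = $48,667.0984
30 Dec 2023 – 26 Mar 2024: 88 days at 1.45% → $5,757,000 × 1.45% × 88/366 = $20,070.8525
27 Mar – 30 Jun 2024: 96 days at 1.4% → $5,757,000 × 1.4% × 96/366 = $21,140.4590
Total = $89,878.4098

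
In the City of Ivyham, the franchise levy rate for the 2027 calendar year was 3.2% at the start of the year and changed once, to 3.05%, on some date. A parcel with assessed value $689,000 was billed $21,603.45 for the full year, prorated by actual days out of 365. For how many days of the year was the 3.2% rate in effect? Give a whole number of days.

208 days

Let d = days at the first rate; then 365 − d days at the second rate.
$689,000 × [3.2%·d + 3.05%·(365−d)] / 365 = $21,603.45
Solving gives d = 208, so the new rate took effect on 28 July 2027.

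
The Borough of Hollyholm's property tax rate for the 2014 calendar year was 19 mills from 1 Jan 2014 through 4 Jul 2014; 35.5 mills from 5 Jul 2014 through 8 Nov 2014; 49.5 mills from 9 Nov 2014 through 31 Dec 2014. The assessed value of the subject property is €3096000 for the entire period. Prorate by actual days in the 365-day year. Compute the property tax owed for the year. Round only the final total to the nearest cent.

1 Jan – 4 Jul 2014: 185 days at 19 mills → €3096000 × 1.9% × 185/365 = €29814.9041
5 Jul – 8 Nov 2014: 127 days at 35.5 mills → €3096000 × 3.55% × 127/365 = €38241.9616
9 Nov – 31 Dec 2014: 53 days at 49.5 mills → €3096000 × 4.95% × 53/365 = €22253.0301
Total = €90309.8959

€90309.90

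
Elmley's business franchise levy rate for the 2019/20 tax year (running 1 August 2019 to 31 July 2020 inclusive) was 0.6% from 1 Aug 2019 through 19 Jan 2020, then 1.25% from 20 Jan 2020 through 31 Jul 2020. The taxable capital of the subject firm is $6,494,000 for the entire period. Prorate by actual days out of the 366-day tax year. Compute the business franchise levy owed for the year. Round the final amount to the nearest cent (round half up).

$61,338.14

1 Aug 2019 – 19 Jan 2020: 172 days at 0.6% → $6,494,000 × 0.6% × 172/366 = $18,310.9508
20 Jan – 31 Jul 2020: 194 days at 1.25% → $6,494,000 × 1.25% × 194/366 = $43,027.1858
Total = $61,338.1366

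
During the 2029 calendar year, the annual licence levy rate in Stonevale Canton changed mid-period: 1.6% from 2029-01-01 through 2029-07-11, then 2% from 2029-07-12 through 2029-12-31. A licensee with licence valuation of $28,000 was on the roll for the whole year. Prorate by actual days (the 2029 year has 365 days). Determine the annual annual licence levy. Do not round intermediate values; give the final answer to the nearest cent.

$501.08

2029-01-01 to 2029-07-11: 192 days at 1.6% → $28,000 × 1.6% × 192/365 = $235.6603
2029-07-12 to 2029-12-31: 173 days at 2% → $28,000 × 2% × 173/365 = $265.4247
Total = $501.0849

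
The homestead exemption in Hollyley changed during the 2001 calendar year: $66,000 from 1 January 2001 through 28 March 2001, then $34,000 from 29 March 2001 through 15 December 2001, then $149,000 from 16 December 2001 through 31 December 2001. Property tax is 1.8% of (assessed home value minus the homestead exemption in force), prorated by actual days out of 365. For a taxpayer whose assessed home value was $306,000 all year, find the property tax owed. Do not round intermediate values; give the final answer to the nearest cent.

1 January – 28 March 2001: 87 days, exemption $66,000 → ($306,000 − $66,000) × 1.8% × 87/365 = $1,029.6986
29 March – 15 December 2001: 262 days, exemption $34,000 → ($306,000 − $34,000) × 1.8% × 262/365 = $3,514.3890
16 December – 31 December 2001: 16 days, exemption $149,000 → ($306,000 − $149,000) × 1.8% × 16/365 = $123.8795
Total = $4,667.9671

$4,667.97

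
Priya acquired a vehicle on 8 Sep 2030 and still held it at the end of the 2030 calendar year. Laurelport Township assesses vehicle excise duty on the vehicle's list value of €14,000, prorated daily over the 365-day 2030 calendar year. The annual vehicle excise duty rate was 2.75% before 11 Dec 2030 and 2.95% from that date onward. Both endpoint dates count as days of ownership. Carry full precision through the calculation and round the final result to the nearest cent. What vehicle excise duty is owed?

8 Sep – 10 Dec 2030: 94 days at 2.75% → €14,000 × 2.75% × 94/365 = €99.1507
11 Dec – 31 Dec 2030: 21 days at 2.95% → €14,000 × 2.95% × 21/365 = €23.7616
Total = €122.9123

€122.91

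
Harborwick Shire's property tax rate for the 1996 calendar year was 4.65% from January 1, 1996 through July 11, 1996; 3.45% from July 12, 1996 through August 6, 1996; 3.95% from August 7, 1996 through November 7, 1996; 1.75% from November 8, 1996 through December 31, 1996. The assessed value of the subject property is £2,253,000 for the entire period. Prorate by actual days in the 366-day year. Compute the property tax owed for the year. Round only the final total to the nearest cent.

£89,196.64

January 1 – July 11, 1996: 193 days at 4.65% → £2,253,000 × 4.65% × 193/366 = £55,244.6680
July 12 – August 6, 1996: 26 days at 3.45% → £2,253,000 × 3.45% × 26/366 = £5,521.6967
August 7 – November 7, 1996: 93 days at 3.95% → £2,253,000 × 3.95% × 93/366 = £22,613.1025
November 8 – December 31, 1996: 54 days at 1.75% → £2,253,000 × 1.75% × 54/366 = £5,817.1721
Total = £89,196.6393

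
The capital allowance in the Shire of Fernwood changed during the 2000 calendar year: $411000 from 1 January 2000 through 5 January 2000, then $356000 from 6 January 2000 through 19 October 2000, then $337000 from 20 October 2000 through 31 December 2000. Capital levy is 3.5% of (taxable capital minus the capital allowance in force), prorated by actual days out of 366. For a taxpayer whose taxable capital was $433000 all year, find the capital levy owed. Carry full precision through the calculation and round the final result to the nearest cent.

1 January – 5 January 2000: 5 days, exemption $411000 → ($433000 − $411000) × 3.5% × 5/366 = $10.5191
6 January – 19 October 2000: 288 days, exemption $356000 → ($433000 − $356000) × 3.5% × 288/366 = $2120.6557
20 October – 31 December 2000: 73 days, exemption $337000 → ($433000 − $337000) × 3.5% × 73/366 = $670.1639
Total = $2801.3388

$2801.34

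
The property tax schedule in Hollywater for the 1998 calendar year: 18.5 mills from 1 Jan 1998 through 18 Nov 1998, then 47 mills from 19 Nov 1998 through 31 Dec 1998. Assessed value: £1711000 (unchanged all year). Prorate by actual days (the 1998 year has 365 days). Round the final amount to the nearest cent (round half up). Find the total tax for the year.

£37398.24

1 Jan – 18 Nov 1998: 322 days at 18.5 mills → £1711000 × 1.85% × 322/365 = £27924.4575
19 Nov – 31 Dec 1998: 43 days at 47 mills → £1711000 × 4.7% × 43/365 = £9473.7836
Total = £37398.2411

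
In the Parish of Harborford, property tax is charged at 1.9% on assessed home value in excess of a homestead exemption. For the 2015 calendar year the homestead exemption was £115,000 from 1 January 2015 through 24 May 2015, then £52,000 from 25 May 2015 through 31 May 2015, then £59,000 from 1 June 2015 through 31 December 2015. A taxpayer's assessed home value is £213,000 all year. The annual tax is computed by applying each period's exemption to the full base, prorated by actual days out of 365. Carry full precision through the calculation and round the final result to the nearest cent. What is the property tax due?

£2,508.78

1 January – 24 May 2015: 144 days, exemption £115,000 → (£213,000 − £115,000) × 1.9% × 144/365 = £734.5973
25 May – 31 May 2015: 7 days, exemption £52,000 → (£213,000 − £52,000) × 1.9% × 7/365 = £58.6658
1 June – 31 December 2015: 214 days, exemption £59,000 → (£213,000 − £59,000) × 1.9% × 214/365 = £1,715.5178
Total = £2,508.7808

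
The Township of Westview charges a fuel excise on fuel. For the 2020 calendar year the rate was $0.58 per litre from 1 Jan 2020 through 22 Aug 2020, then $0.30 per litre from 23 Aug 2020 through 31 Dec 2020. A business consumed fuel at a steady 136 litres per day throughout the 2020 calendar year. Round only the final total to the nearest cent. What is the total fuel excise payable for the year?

$23,881.60

1 Jan – 22 Aug 2020: 235 days × 136 litres/day = 31,960 litres at $0.58/litre → $18,536.80
23 Aug – 31 Dec 2020: 131 days × 136 litres/day = 17,816 litres at $0.30/litre → $5,344.80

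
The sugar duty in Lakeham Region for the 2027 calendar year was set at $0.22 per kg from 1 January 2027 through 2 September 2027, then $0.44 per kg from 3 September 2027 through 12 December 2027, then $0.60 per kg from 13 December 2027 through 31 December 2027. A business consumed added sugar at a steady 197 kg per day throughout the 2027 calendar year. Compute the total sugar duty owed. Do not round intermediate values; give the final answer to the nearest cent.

1 January – 2 September 2027: 245 days × 197 kg/day = 48,265 kg at $0.22/kg → $10,618.30
3 September – 12 December 2027: 101 days × 197 kg/day = 19,897 kg at $0.44/kg → $8,754.68
13 December – 31 December 2027: 19 days × 197 kg/day = 3,743 kg at $0.60/kg → $2,245.80

$21,618.78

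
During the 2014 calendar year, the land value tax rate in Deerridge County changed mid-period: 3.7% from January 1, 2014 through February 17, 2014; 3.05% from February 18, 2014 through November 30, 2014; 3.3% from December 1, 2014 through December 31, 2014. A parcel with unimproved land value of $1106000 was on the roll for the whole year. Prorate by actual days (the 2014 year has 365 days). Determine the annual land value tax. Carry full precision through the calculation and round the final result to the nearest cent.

$34913.24

January 1 – February 17, 2014: 48 days at 3.7% → $1106000 × 3.7% × 48/365 = $5381.5233
February 18 – November 30, 2014: 286 days at 3.05% → $1106000 × 3.05% × 286/365 = $26431.8849
December 1 – December 31, 2014: 31 days at 3.3% → $1106000 × 3.3% × 31/365 = $3099.8301
Total = $34913.2384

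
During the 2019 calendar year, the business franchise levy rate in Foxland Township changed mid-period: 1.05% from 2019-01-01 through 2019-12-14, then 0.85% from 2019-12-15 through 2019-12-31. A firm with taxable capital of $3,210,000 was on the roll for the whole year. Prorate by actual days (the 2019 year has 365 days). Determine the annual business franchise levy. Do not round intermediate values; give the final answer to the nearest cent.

2019-01-01 to 2019-12-14: 348 days at 1.05% → $3,210,000 × 1.05% × 348/365 = $32,135.1781
2019-12-15 to 2019-12-31: 17 days at 0.85% → $3,210,000 × 0.85% × 17/365 = $1,270.8082
Total = $33,405.9863

$33,405.99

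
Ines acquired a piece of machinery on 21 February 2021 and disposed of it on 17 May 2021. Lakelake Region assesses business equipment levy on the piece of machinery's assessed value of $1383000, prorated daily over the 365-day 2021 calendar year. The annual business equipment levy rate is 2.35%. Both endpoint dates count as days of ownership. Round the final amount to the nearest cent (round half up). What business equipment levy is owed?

Days held (21 February – 17 May 2021): 86 out of 365
Tax = $1383000 × 2.35% × 86/365 = $7657.6521

$7657.65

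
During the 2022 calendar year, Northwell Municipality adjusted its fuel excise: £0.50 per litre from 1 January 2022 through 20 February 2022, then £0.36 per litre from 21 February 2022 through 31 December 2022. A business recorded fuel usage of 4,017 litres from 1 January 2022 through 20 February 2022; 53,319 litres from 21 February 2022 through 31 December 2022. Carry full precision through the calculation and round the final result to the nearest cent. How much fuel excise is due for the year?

1 January – 20 February 2022: 4,017 litres at £0.50/litre → £2,008.50
21 February – 31 December 2022: 53,319 litres at £0.36/litre → £19,194.84

£21,203.34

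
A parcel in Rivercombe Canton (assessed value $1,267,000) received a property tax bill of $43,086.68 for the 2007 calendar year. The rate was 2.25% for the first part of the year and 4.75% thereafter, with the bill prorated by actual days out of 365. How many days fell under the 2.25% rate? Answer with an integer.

197 days

Let d = days at the first rate; then 365 − d days at the second rate.
$1,267,000 × [2.25%·d + 4.75%·(365−d)] / 365 = $43,086.68
Solving gives d = 197, so the new rate took effect on 17 July 2007.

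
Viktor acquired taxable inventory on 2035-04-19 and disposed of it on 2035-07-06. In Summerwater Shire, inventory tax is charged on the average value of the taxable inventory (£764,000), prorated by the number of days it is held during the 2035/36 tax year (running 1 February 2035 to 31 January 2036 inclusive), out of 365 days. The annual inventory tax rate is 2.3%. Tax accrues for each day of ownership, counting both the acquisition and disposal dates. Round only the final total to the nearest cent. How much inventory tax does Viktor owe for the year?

Days held (2035-04-19 to 2035-07-06): 79 out of 365
Tax = £764,000 × 2.3% × 79/365 = £3,803.2548

£3,803.25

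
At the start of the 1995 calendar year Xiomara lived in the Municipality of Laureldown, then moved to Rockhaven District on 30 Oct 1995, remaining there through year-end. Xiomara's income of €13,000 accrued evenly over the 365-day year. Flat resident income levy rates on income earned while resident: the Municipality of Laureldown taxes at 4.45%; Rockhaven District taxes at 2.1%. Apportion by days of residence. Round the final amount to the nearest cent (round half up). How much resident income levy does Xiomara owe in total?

The Municipality of Laureldown, 1 Jan – 29 Oct 1995: 302 days → €13,000 × 4.45% × 302/365 = €478.6493
Rockhaven District, 30 Oct – 31 Dec 1995: 63 days → €13,000 × 2.1% × 63/365 = €47.1205
Total = €525.7699

€525.77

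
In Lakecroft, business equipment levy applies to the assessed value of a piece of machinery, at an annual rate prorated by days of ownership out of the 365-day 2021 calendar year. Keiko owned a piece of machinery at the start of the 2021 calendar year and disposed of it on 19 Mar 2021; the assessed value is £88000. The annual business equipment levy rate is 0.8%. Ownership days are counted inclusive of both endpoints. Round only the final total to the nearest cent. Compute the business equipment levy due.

£150.44

Days held (1 Jan – 19 Mar 2021): 78 out of 365
Tax = £88000 × 0.8% × 78/365 = £150.4438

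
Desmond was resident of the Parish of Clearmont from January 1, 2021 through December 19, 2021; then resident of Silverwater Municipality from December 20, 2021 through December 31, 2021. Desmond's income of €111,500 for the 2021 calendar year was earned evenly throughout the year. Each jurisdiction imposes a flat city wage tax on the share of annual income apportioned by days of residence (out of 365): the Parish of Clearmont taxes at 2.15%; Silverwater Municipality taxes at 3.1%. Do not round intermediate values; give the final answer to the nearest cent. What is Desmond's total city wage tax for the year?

€2,432.07

The Parish of Clearmont, January 1 – December 19, 2021: 353 days → €111,500 × 2.15% × 353/365 = €2,318.4363
Silverwater Municipality, December 20 – December 31, 2021: 12 days → €111,500 × 3.1% × 12/365 = €113.6384
Total = €2,432.0747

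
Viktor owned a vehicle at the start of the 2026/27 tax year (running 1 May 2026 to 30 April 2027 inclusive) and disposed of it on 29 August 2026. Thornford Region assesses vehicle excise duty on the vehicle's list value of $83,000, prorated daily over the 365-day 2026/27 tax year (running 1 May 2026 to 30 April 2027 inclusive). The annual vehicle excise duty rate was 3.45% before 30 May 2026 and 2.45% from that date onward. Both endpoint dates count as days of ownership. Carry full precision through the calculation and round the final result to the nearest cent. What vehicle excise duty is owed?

$740.06

1 May – 29 May 2026: 29 days at 3.45% → $83,000 × 3.45% × 29/365 = $227.5110
30 May – 29 August 2026: 92 days at 2.45% → $83,000 × 2.45% × 92/365 = $512.5534
Total = $740.0644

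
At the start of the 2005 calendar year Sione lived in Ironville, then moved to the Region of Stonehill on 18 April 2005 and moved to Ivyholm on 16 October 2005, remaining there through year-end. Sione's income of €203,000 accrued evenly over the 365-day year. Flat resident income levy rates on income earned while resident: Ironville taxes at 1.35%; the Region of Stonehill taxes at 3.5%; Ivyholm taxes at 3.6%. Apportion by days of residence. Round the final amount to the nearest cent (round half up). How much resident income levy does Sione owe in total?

€5,868.37

Ironville, 1 January – 17 April 2005: 107 days → €203,000 × 1.35% × 107/365 = €803.3795
The Region of Stonehill, 18 April – 15 October 2005: 181 days → €203,000 × 3.5% × 181/365 = €3,523.3014
Ivyholm, 16 October – 31 December 2005: 77 days → €203,000 × 3.6% × 77/365 = €1,541.6877
Total = €5,868.3685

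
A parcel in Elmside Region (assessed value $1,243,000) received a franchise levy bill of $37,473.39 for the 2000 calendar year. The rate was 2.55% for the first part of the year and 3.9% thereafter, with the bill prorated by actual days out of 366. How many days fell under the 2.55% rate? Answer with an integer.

Let d = days at the first rate; then 366 − d days at the second rate.
$1,243,000 × [2.55%·d + 3.9%·(366−d)] / 366 = $37,473.39
Solving gives d = 240, so the new rate took effect on 28 Aug 2000.

240 days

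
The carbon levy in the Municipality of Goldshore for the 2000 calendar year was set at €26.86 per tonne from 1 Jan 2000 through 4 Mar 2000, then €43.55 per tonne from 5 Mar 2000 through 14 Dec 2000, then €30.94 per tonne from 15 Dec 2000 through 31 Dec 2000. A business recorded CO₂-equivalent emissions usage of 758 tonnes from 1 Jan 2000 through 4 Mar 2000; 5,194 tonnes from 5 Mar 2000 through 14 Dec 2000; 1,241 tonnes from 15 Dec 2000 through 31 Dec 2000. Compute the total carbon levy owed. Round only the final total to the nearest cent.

€284955.12

1 Jan – 4 Mar 2000: 758 tonnes at €26.86/tonne → €20359.88
5 Mar – 14 Dec 2000: 5,194 tonnes at €43.55/tonne → €226198.70
15 Dec – 31 Dec 2000: 1,241 tonnes at €30.94/tonne → €38396.54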